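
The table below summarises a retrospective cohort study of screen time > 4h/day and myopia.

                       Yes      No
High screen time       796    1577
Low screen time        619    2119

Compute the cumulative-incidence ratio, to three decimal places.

1.484

Cells: a = 796, b = 1577, c = 619, d = 2119.
Risk in exposed = 796/2373 = 0.33544; risk in unexposed = 619/2738 = 0.22608.
RR = 0.33544 / 0.22608 = 1.48374
The risk among the exposed is 1.48 times that among the unexposed.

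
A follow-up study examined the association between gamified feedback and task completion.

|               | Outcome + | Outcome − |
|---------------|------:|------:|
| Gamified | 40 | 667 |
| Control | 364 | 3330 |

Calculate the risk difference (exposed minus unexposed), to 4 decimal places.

Cells: a = 40, b = 667, c = 364, d = 3330.
Risk in exposed = 40/707 = 0.056577; risk in unexposed = 364/3694 = 0.098538.
Risk difference = 0.056577 − 0.098538 = -0.041961

-0.0420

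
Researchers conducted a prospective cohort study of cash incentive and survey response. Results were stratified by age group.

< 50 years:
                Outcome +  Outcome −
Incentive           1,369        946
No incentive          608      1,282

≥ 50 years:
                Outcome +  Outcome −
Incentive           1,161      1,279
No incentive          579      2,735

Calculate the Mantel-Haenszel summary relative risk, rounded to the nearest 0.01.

2.21

RR_MH = Σ(aᵢ·n₀ᵢ/nᵢ) / Σ(cᵢ·n₁ᵢ/nᵢ), with n₁ᵢ = aᵢ+bᵢ (exposed), n₀ᵢ = cᵢ+dᵢ (unexposed), nᵢ = n₁ᵢ+n₀ᵢ.
Stratum 1 (< 50 years): n₁ = 2315, n₀ = 1890, n = 4205; a·n₀/n = 1369·1890/4205 = 615.3175; c·n₁/n = 608·2315/4205 = 334.7253
Stratum 2 (≥ 50 years): n₁ = 2440, n₀ = 3314, n = 5754; a·n₀/n = 1161·3314/5754 = 668.6747; c·n₁/n = 579·2440/5754 = 245.5266
RR_MH = (615.3175 + 668.6747) / (334.7253 + 245.5266) = 1283.9921 / 580.2519 = 2.21282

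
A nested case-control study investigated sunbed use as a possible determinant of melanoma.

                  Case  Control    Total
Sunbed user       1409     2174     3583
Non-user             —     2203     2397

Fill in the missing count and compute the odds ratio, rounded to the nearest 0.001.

The missing cell is in the unexposed row: 2397 − 2203 = 194.
So a = 1409, b = 2174, c = 194, d = 2203.
OR = (a·d)/(b·c) = (1409 × 2203) / (2174 × 194) = 3104027 / 421756 = 7.35977

7.360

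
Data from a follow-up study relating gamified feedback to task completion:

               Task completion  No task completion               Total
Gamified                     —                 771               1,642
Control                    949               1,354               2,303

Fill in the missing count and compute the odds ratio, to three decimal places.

The missing cell is in the exposed row: 1642 − 771 = 871.
So a = 871, b = 771, c = 949, d = 1354.
OR = (a·d)/(b·c) = (871 × 1354) / (771 × 949) = 1179334 / 731679 = 1.61182

1.612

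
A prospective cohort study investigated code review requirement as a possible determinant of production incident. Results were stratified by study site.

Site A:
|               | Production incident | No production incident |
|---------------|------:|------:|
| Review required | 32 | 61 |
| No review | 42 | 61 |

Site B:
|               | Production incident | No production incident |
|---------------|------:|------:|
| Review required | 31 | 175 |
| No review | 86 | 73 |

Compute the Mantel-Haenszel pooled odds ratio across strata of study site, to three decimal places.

0.298

OR_MH = Σ(aᵢdᵢ/nᵢ) / Σ(bᵢcᵢ/nᵢ), where nᵢ is the stratum total.
Stratum 1 (Site A): n = 196; a·d/n = 32·61/196 = 9.9592; b·c/n = 61·42/196 = 13.0714
Stratum 2 (Site B): n = 365; a·d/n = 31·73/365 = 6.2000; b·c/n = 175·86/365 = 41.2329
OR_MH = (9.9592 + 6.2000) / (13.0714 + 41.2329) = 16.1592 / 54.3043 = 0.29757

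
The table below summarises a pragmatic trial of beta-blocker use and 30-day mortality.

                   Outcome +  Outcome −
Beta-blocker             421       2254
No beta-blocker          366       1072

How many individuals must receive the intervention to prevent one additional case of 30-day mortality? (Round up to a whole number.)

Risk in treated group = 421/2675 = 0.15738; risk in control = 366/1438 = 0.25452.
Absolute risk reduction = 0.25452 − 0.15738 = 0.09714
NNT = 1 / ARR = 1 / 0.09714 = 10.295 → round up → 11

11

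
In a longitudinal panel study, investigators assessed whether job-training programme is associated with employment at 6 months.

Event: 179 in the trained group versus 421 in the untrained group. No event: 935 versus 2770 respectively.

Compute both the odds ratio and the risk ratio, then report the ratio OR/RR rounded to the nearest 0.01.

1.03

From the description: a = 179, b = 935, c = 421, d = 2770.
OR = (179·2770)/(935·421) = 495830/393635 = 1.25962
Risk in exposed = 179/1114 = 0.16068; risk in unexposed = 421/3191 = 0.13193; RR = 1.21790
OR/RR = 1.25962 / 1.21790 = 1.03425
The outcome is not rare, so the OR lies further from 1 than the RR.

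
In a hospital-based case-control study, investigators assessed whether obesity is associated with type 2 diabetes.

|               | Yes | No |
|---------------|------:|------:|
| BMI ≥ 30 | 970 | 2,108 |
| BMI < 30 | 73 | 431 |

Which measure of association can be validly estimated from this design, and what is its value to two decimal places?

Cells: a = 970, b = 2108, c = 73, d = 431.
This is a hospital-based case-control study: participants were sampled on outcome status, so risks in the source population cannot be estimated directly — relative risk is not valid here. The odds ratio is the appropriate measure.
OR = (a·d)/(b·c) = (970 × 431) / (2108 × 73) = 418070 / 153884 = 2.71679

2.72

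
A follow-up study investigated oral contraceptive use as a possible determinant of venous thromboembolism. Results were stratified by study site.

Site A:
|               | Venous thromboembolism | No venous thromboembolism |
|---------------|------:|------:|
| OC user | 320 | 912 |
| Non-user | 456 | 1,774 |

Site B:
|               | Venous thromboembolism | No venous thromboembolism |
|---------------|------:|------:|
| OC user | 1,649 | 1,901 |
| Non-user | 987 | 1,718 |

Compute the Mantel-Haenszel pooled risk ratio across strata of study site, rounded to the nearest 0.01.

RR_MH = Σ(aᵢ·n₀ᵢ/nᵢ) / Σ(cᵢ·n₁ᵢ/nᵢ), with n₁ᵢ = aᵢ+bᵢ (exposed), n₀ᵢ = cᵢ+dᵢ (unexposed), nᵢ = n₁ᵢ+n₀ᵢ.
Stratum 1 (Site A): n₁ = 1232, n₀ = 2230, n = 3462; a·n₀/n = 320·2230/3462 = 206.1236; c·n₁/n = 456·1232/3462 = 162.2738
Stratum 2 (Site B): n₁ = 3550, n₀ = 2705, n = 6255; a·n₀/n = 1649·2705/6255 = 713.1167; c·n₁/n = 987·3550/6255 = 560.1679
RR_MH = (206.1236 + 713.1167) / (162.2738 + 560.1679) = 919.2403 / 722.4417 = 1.27241

1.27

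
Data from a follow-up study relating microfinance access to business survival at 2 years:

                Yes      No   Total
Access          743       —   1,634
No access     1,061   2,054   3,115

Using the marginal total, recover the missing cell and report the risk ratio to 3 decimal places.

1.335

The missing cell is in the exposed row: 1634 − 743 = 891.
So a = 743, b = 891, c = 1061, d = 2054.
RR = [a/(a+b)] / [c/(c+d)] = (743/1634) / (1061/3115) = 0.45471/0.34061 = 1.33499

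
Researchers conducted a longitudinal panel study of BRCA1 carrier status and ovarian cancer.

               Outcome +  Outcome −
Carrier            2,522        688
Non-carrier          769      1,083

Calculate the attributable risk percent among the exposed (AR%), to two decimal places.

Cells: a = 2522, b = 688, c = 769, d = 1083.
Risk in exposed = 2522/3210 = 0.78567; risk in unexposed = 769/1852 = 0.41523.
RR = 0.78567/0.41523 = 1.89215
AR% = (RR − 1)/RR × 100 = (1.89215 − 1)/1.89215 × 100 = 47.1500%

47.15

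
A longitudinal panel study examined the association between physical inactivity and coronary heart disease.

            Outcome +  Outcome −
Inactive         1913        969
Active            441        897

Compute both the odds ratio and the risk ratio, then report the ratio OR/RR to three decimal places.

Cells: a = 1913, b = 969, c = 441, d = 897.
OR = (1913·897)/(969·441) = 1715961/427329 = 4.01555
Risk in exposed = 1913/2882 = 0.66378; risk in unexposed = 441/1338 = 0.32960; RR = 2.01390
OR/RR = 4.01555 / 2.01390 = 1.99391
The outcome is not rare, so the OR lies further from 1 than the RR.

1.994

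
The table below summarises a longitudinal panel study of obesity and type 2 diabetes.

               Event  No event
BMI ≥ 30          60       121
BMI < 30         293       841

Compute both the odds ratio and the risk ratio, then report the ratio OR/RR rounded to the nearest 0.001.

Cells: a = 60, b = 121, c = 293, d = 841.
OR = (60·841)/(121·293) = 50460/35453 = 1.42329
Risk in exposed = 60/181 = 0.33149; risk in unexposed = 293/1134 = 0.25838; RR = 1.28297
OR/RR = 1.42329 / 1.28297 = 1.10937
The outcome is not rare, so the OR lies further from 1 than the RR.

1.109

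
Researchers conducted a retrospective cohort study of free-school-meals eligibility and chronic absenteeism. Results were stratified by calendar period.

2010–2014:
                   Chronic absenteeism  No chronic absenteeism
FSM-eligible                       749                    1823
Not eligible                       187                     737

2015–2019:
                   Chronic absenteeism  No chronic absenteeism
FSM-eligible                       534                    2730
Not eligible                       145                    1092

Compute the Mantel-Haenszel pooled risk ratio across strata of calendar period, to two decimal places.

1.42

RR_MH = Σ(aᵢ·n₀ᵢ/nᵢ) / Σ(cᵢ·n₁ᵢ/nᵢ), with n₁ᵢ = aᵢ+bᵢ (exposed), n₀ᵢ = cᵢ+dᵢ (unexposed), nᵢ = n₁ᵢ+n₀ᵢ.
Stratum 1 (2010–2014): n₁ = 2572, n₀ = 924, n = 3496; a·n₀/n = 749·924/3496 = 197.9622; c·n₁/n = 187·2572/3496 = 137.5755
Stratum 2 (2015–2019): n₁ = 3264, n₀ = 1237, n = 4501; a·n₀/n = 534·1237/4501 = 146.7581; c·n₁/n = 145·3264/4501 = 105.1500
RR_MH = (197.9622 + 146.7581) / (137.5755 + 105.1500) = 344.7203 / 242.7255 = 1.42021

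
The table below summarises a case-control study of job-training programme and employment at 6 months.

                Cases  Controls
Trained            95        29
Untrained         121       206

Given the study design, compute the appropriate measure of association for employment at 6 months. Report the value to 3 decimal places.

5.577

Cells: a = 95, b = 29, c = 121, d = 206.
This is a case-control study: participants were sampled on outcome status, so risks in the source population cannot be estimated directly — relative risk is not valid here. The odds ratio is the appropriate measure.
OR = (a·d)/(b·c) = (95 × 206) / (29 × 121) = 19570 / 3509 = 5.57709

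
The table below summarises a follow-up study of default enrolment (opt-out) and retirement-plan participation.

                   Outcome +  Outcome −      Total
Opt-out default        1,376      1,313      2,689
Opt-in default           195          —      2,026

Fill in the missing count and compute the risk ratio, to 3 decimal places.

The missing cell is in the unexposed row: 2026 − 195 = 1831.
So a = 1376, b = 1313, c = 195, d = 1831.
RR = [a/(a+b)] / [c/(c+d)] = (1376/2689) / (195/2026) = 0.51171/0.09625 = 5.31658

5.317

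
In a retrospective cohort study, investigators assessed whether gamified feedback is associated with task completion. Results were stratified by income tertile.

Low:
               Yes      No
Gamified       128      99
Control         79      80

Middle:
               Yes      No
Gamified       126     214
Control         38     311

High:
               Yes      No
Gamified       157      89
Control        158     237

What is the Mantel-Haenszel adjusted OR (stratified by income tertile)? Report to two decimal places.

2.62

OR_MH = Σ(aᵢdᵢ/nᵢ) / Σ(bᵢcᵢ/nᵢ), where nᵢ is the stratum total.
Stratum 1 (Low): n = 386; a·d/n = 128·80/386 = 26.5285; b·c/n = 99·79/386 = 20.2617
Stratum 2 (Middle): n = 689; a·d/n = 126·311/689 = 56.8737; b·c/n = 214·38/689 = 11.8026
Stratum 3 (High): n = 641; a·d/n = 157·237/641 = 58.0484; b·c/n = 89·158/641 = 21.9376
OR_MH = (26.5285 + 56.8737 + 58.0484) / (20.2617 + 11.8026 + 21.9376) = 141.4506 / 54.0019 = 2.61936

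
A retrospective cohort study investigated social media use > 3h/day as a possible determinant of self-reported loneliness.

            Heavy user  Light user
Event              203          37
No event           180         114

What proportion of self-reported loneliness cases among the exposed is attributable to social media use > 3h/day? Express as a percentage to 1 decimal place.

Reading the table with exposure as columns: a = 203 (Heavy user, case), b = 180 (Heavy user, non-case), c = 37 (Light user, case), d = 114.
Risk in exposed = 203/383 = 0.53003; risk in unexposed = 37/151 = 0.24503.
RR = 0.53003/0.24503 = 2.16308
AR% = (RR − 1)/RR × 100 = (2.16308 − 1)/2.16308 × 100 = 53.7696%

53.8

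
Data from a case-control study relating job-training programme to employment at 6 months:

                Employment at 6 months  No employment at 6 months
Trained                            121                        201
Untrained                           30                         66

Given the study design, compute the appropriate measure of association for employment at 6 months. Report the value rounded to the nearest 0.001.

Cells: a = 121, b = 201, c = 30, d = 66.
This is a case-control study: participants were sampled on outcome status, so risks in the source population cannot be estimated directly — relative risk is not valid here. The odds ratio is the appropriate measure.
OR = (a·d)/(b·c) = (121 × 66) / (201 × 30) = 7986 / 6030 = 1.32438

1.324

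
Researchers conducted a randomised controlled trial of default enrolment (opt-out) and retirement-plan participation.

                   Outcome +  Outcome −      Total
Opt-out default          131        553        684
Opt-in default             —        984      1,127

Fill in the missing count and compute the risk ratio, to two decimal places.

1.51

The missing cell is in the unexposed row: 1127 − 984 = 143.
So a = 131, b = 553, c = 143, d = 984.
RR = [a/(a+b)] / [c/(c+d)] = (131/684) / (143/1127) = 0.19152/0.12689 = 1.50940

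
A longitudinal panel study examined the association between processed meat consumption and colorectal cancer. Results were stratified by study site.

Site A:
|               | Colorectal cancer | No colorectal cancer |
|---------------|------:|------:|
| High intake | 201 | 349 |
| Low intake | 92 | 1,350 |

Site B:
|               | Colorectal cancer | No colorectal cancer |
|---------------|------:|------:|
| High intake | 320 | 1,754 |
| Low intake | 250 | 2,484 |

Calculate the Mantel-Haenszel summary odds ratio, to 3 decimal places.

2.810

OR_MH = Σ(aᵢdᵢ/nᵢ) / Σ(bᵢcᵢ/nᵢ), where nᵢ is the stratum total.
Stratum 1 (Site A): n = 1992; a·d/n = 201·1350/1992 = 136.2199; b·c/n = 349·92/1992 = 16.1185
Stratum 2 (Site B): n = 4808; a·d/n = 320·2484/4808 = 165.3245; b·c/n = 1754·250/4808 = 91.2022
OR_MH = (136.2199 + 165.3245) / (16.1185 + 91.2022) = 301.5443 / 107.3206 = 2.80975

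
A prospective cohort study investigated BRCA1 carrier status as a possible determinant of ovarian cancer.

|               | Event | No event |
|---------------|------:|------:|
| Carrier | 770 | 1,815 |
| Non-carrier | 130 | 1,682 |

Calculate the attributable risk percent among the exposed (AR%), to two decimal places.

Cells: a = 770, b = 1815, c = 130, d = 1682.
Risk in exposed = 770/2585 = 0.29787; risk in unexposed = 130/1812 = 0.07174.
RR = 0.29787/0.07174 = 4.15188
AR% = (RR − 1)/RR × 100 = (4.15188 − 1)/4.15188 × 100 = 75.9145%

75.91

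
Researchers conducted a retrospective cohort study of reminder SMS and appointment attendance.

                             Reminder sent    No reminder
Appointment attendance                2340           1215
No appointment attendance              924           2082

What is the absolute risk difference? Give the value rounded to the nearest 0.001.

0.348

Reading the table with exposure as columns: a = 2340 (Reminder sent, case), b = 924 (Reminder sent, non-case), c = 1215 (No reminder, case), d = 2082.
Risk in exposed = 2340/3264 = 0.716912; risk in unexposed = 1215/3297 = 0.368517.
Risk difference = 0.716912 − 0.368517 = 0.348395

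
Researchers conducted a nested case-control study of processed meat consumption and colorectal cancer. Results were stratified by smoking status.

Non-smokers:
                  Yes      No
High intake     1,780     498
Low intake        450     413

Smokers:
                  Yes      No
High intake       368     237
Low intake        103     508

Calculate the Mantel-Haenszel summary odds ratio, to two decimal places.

OR_MH = Σ(aᵢdᵢ/nᵢ) / Σ(bᵢcᵢ/nᵢ), where nᵢ is the stratum total.
Stratum 1 (Non-smokers): n = 3141; a·d/n = 1780·413/3141 = 234.0465; b·c/n = 498·450/3141 = 71.3467
Stratum 2 (Smokers): n = 1216; a·d/n = 368·508/1216 = 153.7368; b·c/n = 237·103/1216 = 20.0748
OR_MH = (234.0465 + 153.7368) / (71.3467 + 20.0748) = 387.7833 / 91.4215 = 4.24171

4.24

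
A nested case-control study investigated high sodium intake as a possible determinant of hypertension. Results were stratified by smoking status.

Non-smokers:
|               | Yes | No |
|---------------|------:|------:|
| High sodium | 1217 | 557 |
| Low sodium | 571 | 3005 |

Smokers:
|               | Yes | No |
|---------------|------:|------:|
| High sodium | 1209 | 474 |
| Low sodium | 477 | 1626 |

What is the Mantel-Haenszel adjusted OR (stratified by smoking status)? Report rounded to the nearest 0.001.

10.093

OR_MH = Σ(aᵢdᵢ/nᵢ) / Σ(bᵢcᵢ/nᵢ), where nᵢ is the stratum total.
Stratum 1 (Non-smokers): n = 5350; a·d/n = 1217·3005/5350 = 683.5673; b·c/n = 557·571/5350 = 59.4480
Stratum 2 (Smokers): n = 3786; a·d/n = 1209·1626/3786 = 519.2377; b·c/n = 474·477/3786 = 59.7195
OR_MH = (683.5673 + 519.2377) / (59.4480 + 59.7195) = 1202.8050 / 119.1675 = 10.09340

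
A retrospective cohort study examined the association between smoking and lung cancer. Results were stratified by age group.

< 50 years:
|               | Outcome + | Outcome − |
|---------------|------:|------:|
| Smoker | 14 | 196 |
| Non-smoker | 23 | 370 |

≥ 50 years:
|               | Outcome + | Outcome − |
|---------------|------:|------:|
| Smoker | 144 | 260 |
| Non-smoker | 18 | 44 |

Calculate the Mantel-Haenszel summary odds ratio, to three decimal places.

1.266

OR_MH = Σ(aᵢdᵢ/nᵢ) / Σ(bᵢcᵢ/nᵢ), where nᵢ is the stratum total.
Stratum 1 (< 50 years): n = 603; a·d/n = 14·370/603 = 8.5904; b·c/n = 196·23/603 = 7.4760
Stratum 2 (≥ 50 years): n = 466; a·d/n = 144·44/466 = 13.5966; b·c/n = 260·18/466 = 10.0429
OR_MH = (8.5904 + 13.5966) / (7.4760 + 10.0429) = 22.1869 / 17.5189 = 1.26646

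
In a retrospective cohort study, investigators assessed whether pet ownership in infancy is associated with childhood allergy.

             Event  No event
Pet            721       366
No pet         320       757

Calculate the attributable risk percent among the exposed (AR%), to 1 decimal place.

55.2

Cells: a = 721, b = 366, c = 320, d = 757.
Risk in exposed = 721/1087 = 0.66329; risk in unexposed = 320/1077 = 0.29712.
RR = 0.66329/0.29712 = 2.23240
AR% = (RR − 1)/RR × 100 = (2.23240 − 1)/2.23240 × 100 = 55.2051%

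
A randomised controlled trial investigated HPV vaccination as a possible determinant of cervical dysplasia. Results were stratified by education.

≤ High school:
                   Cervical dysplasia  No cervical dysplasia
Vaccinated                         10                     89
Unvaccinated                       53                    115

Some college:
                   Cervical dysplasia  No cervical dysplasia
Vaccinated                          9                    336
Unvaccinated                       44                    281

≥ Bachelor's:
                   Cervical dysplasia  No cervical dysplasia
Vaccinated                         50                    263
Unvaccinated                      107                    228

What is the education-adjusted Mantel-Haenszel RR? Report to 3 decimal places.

RR_MH = Σ(aᵢ·n₀ᵢ/nᵢ) / Σ(cᵢ·n₁ᵢ/nᵢ), with n₁ᵢ = aᵢ+bᵢ (exposed), n₀ᵢ = cᵢ+dᵢ (unexposed), nᵢ = n₁ᵢ+n₀ᵢ.
Stratum 1 (≤ High school): n₁ = 99, n₀ = 168, n = 267; a·n₀/n = 10·168/267 = 6.2921; c·n₁/n = 53·99/267 = 19.6517
Stratum 2 (Some college): n₁ = 345, n₀ = 325, n = 670; a·n₀/n = 9·325/670 = 4.3657; c·n₁/n = 44·345/670 = 22.6567
Stratum 3 (≥ Bachelor's): n₁ = 313, n₀ = 335, n = 648; a·n₀/n = 50·335/648 = 25.8488; c·n₁/n = 107·313/648 = 51.6836
RR_MH = (6.2921 + 4.3657 + 25.8488) / (19.6517 + 22.6567 + 51.6836) = 36.5066 / 93.9920 = 0.38840

0.388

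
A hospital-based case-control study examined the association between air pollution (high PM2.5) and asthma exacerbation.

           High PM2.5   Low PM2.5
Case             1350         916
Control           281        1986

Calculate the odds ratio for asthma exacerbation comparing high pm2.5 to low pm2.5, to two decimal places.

Reading the table with exposure as columns: a = 1350 (High PM2.5, case), b = 281 (High PM2.5, non-case), c = 916 (Low PM2.5, case), d = 1986.
OR = (a·d)/(b·c) = (1350 × 1986) / (281 × 916) = 2681100 / 257396 = 10.41625
The odds of asthma exacerbation are about 10.42 times as high in the high pm2.5 group.

10.42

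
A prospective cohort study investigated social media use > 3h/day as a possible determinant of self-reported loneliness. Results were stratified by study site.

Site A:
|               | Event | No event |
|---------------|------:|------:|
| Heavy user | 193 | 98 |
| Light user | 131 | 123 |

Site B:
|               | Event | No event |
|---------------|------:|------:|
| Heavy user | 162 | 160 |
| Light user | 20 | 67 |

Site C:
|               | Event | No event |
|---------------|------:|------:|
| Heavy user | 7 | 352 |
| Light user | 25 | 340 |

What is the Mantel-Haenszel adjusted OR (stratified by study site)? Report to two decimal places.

OR_MH = Σ(aᵢdᵢ/nᵢ) / Σ(bᵢcᵢ/nᵢ), where nᵢ is the stratum total.
Stratum 1 (Site A): n = 545; a·d/n = 193·123/545 = 43.5578; b·c/n = 98·131/545 = 23.5560
Stratum 2 (Site B): n = 409; a·d/n = 162·67/409 = 26.5379; b·c/n = 160·20/409 = 7.8240
Stratum 3 (Site C): n = 724; a·d/n = 7·340/724 = 3.2873; b·c/n = 352·25/724 = 12.1547
OR_MH = (43.5578 + 26.5379 + 3.2873) / (23.5560 + 7.8240 + 12.1547) = 73.3830 / 43.5346 = 1.68562

1.69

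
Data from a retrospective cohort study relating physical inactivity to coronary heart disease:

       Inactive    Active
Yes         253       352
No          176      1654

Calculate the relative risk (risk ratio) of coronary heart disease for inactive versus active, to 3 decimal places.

Reading the table with exposure as columns: a = 253 (Inactive, case), b = 176 (Inactive, non-case), c = 352 (Active, case), d = 1654.
Risk in exposed = 253/429 = 0.58974; risk in unexposed = 352/2006 = 0.17547.
RR = 0.58974 / 0.17547 = 3.36087
The risk among the exposed is 3.36 times that among the unexposed.

3.361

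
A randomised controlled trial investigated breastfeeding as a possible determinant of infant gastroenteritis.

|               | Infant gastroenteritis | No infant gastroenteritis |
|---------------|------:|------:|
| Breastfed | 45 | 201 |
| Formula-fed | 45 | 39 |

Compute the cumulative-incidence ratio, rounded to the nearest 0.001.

Cells: a = 45, b = 201, c = 45, d = 39.
Risk in exposed = 45/246 = 0.18293; risk in unexposed = 45/84 = 0.53571.
RR = 0.18293 / 0.53571 = 0.34146
The risk is 66% lower among the exposed than among the unexposed.

0.341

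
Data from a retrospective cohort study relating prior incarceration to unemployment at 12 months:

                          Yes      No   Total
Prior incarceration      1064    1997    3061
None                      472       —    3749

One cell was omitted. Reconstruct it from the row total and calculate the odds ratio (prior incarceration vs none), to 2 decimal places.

3.70

The missing cell is in the unexposed row: 3749 − 472 = 3277.
So a = 1064, b = 1997, c = 472, d = 3277.
OR = (a·d)/(b·c) = (1064 × 3277) / (1997 × 472) = 3486728 / 942584 = 3.69912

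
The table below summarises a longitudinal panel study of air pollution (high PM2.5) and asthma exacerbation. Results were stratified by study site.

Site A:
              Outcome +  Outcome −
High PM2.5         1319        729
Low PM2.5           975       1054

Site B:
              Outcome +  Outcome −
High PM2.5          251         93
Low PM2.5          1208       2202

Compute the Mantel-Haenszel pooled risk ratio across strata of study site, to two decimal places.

1.47

RR_MH = Σ(aᵢ·n₀ᵢ/nᵢ) / Σ(cᵢ·n₁ᵢ/nᵢ), with n₁ᵢ = aᵢ+bᵢ (exposed), n₀ᵢ = cᵢ+dᵢ (unexposed), nᵢ = n₁ᵢ+n₀ᵢ.
Stratum 1 (Site A): n₁ = 2048, n₀ = 2029, n = 4077; a·n₀/n = 1319·2029/4077 = 656.4265; c·n₁/n = 975·2048/4077 = 489.7719
Stratum 2 (Site B): n₁ = 344, n₀ = 3410, n = 3754; a·n₀/n = 251·3410/3754 = 227.9995; c·n₁/n = 1208·344/3754 = 110.6958
RR_MH = (656.4265 + 227.9995) / (489.7719 + 110.6958) = 884.4260 / 600.4677 = 1.47290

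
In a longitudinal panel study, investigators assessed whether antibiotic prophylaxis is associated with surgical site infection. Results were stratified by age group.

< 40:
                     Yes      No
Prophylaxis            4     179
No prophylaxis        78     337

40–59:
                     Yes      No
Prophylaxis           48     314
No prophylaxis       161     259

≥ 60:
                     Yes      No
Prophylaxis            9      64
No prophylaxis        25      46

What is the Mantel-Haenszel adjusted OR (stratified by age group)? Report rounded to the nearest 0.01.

0.21

OR_MH = Σ(aᵢdᵢ/nᵢ) / Σ(bᵢcᵢ/nᵢ), where nᵢ is the stratum total.
Stratum 1 (< 40): n = 598; a·d/n = 4·337/598 = 2.2542; b·c/n = 179·78/598 = 23.3478
Stratum 2 (40–59): n = 782; a·d/n = 48·259/782 = 15.8977; b·c/n = 314·161/782 = 64.6471
Stratum 3 (≥ 60): n = 144; a·d/n = 9·46/144 = 2.8750; b·c/n = 64·25/144 = 11.1111
OR_MH = (2.2542 + 15.8977 + 2.8750) / (23.3478 + 64.6471 + 11.1111) = 21.0269 / 99.1060 = 0.21217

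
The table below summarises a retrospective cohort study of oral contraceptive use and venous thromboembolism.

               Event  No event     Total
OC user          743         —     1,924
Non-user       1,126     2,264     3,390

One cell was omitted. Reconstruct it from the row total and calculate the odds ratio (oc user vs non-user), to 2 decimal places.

1.26

The missing cell is in the exposed row: 1924 − 743 = 1181.
So a = 743, b = 1181, c = 1126, d = 2264.
OR = (a·d)/(b·c) = (743 × 2264) / (1181 × 1126) = 1682152 / 1329806 = 1.26496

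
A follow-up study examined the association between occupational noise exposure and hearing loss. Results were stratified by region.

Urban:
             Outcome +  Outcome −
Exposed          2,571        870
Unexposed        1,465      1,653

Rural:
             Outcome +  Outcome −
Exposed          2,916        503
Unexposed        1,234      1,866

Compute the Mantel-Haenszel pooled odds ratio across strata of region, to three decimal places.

5.121

OR_MH = Σ(aᵢdᵢ/nᵢ) / Σ(bᵢcᵢ/nᵢ), where nᵢ is the stratum total.
Stratum 1 (Urban): n = 6559; a·d/n = 2571·1653/6559 = 647.9437; b·c/n = 870·1465/6559 = 194.3208
Stratum 2 (Rural): n = 6519; a·d/n = 2916·1866/6519 = 834.6765; b·c/n = 503·1234/6519 = 95.2143
OR_MH = (647.9437 + 834.6765) / (194.3208 + 95.2143) = 1482.6202 / 289.5351 = 5.12069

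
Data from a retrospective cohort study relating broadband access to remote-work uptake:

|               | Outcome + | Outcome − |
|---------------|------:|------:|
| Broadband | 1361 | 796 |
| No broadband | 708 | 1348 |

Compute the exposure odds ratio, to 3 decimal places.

Cells: a = 1361, b = 796, c = 708, d = 1348.
OR = (a·d)/(b·c) = (1361 × 1348) / (796 × 708) = 1834628 / 563568 = 3.25538
The odds of remote-work uptake are about 3.26 times as high in the broadband group.

3.255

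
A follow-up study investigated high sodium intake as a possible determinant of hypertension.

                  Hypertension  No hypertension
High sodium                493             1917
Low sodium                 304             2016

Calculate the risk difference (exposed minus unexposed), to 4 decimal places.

0.0735

Cells: a = 493, b = 1917, c = 304, d = 2016.
Risk in exposed = 493/2410 = 0.204564; risk in unexposed = 304/2320 = 0.131034.
Risk difference = 0.204564 − 0.131034 = 0.073530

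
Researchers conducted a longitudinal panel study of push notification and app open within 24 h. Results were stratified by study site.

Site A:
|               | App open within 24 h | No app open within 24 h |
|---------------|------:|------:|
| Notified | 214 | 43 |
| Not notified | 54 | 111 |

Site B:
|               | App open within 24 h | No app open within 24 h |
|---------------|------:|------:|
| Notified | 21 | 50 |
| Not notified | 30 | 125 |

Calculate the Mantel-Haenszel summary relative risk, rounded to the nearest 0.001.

2.318

RR_MH = Σ(aᵢ·n₀ᵢ/nᵢ) / Σ(cᵢ·n₁ᵢ/nᵢ), with n₁ᵢ = aᵢ+bᵢ (exposed), n₀ᵢ = cᵢ+dᵢ (unexposed), nᵢ = n₁ᵢ+n₀ᵢ.
Stratum 1 (Site A): n₁ = 257, n₀ = 165, n = 422; a·n₀/n = 214·165/422 = 83.6730; c·n₁/n = 54·257/422 = 32.8863
Stratum 2 (Site B): n₁ = 71, n₀ = 155, n = 226; a·n₀/n = 21·155/226 = 14.4027; c·n₁/n = 30·71/226 = 9.4248
RR_MH = (83.6730 + 14.4027) / (32.8863 + 9.4248) = 98.0756 / 42.3110 = 2.31797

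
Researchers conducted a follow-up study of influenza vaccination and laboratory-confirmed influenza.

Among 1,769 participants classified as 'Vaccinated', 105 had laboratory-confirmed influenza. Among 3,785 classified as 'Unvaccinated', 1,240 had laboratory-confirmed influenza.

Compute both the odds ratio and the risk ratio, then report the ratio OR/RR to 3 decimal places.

From the description: a = 105, b = 1664, c = 1240, d = 2545.
OR = (105·2545)/(1664·1240) = 267225/2063360 = 0.12951
Risk in exposed = 105/1769 = 0.05936; risk in unexposed = 1240/3785 = 0.32761; RR = 0.18118
OR/RR = 0.12951 / 0.18118 = 0.71482
The outcome is not rare, so the OR lies further from 1 than the RR.

0.715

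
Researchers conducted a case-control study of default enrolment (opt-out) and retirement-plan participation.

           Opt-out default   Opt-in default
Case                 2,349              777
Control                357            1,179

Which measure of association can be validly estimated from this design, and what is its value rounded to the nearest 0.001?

Reading the table with exposure as columns: a = 2349 (Opt-out default, case), b = 357 (Opt-out default, non-case), c = 777 (Opt-in default, case), d = 1179.
This is a case-control study: participants were sampled on outcome status, so risks in the source population cannot be estimated directly — relative risk is not valid here. The odds ratio is the appropriate measure.
OR = (a·d)/(b·c) = (2349 × 1179) / (357 × 777) = 2769471 / 277389 = 9.98407

9.984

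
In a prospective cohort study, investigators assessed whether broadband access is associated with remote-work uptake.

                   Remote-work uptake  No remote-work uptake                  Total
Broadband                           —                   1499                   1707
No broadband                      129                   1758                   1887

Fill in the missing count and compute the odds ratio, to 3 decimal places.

1.891

The missing cell is in the exposed row: 1707 − 1499 = 208.
So a = 208, b = 1499, c = 129, d = 1758.
OR = (a·d)/(b·c) = (208 × 1758) / (1499 × 129) = 365664 / 193371 = 1.89100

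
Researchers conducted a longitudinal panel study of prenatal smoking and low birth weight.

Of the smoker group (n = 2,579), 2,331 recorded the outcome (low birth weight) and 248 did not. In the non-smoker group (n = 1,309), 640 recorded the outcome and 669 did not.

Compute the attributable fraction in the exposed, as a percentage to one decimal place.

From the description: a = 2331, b = 248, c = 640, d = 669.
Risk in exposed = 2331/2579 = 0.90384; risk in unexposed = 640/1309 = 0.48892.
RR = 0.90384/0.48892 = 1.84863
AR% = (RR − 1)/RR × 100 = (1.84863 − 1)/1.84863 × 100 = 45.9060%

45.9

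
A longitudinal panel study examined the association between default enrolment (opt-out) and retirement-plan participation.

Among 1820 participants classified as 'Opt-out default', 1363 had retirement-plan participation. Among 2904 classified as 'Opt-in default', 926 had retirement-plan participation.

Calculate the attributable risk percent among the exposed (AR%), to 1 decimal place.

57.4

From the description: a = 1363, b = 457, c = 926, d = 1978.
Risk in exposed = 1363/1820 = 0.74890; risk in unexposed = 926/2904 = 0.31887.
RR = 0.74890/0.31887 = 2.34861
AR% = (RR − 1)/RR × 100 = (2.34861 − 1)/2.34861 × 100 = 57.4215%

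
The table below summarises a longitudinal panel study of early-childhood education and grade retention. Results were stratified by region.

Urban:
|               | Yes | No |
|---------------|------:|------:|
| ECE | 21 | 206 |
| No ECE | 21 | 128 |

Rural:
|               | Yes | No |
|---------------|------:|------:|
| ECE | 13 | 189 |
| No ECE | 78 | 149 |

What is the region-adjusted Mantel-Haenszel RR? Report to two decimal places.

RR_MH = Σ(aᵢ·n₀ᵢ/nᵢ) / Σ(cᵢ·n₁ᵢ/nᵢ), with n₁ᵢ = aᵢ+bᵢ (exposed), n₀ᵢ = cᵢ+dᵢ (unexposed), nᵢ = n₁ᵢ+n₀ᵢ.
Stratum 1 (Urban): n₁ = 227, n₀ = 149, n = 376; a·n₀/n = 21·149/376 = 8.3218; c·n₁/n = 21·227/376 = 12.6782
Stratum 2 (Rural): n₁ = 202, n₀ = 227, n = 429; a·n₀/n = 13·227/429 = 6.8788; c·n₁/n = 78·202/429 = 36.7273
RR_MH = (8.3218 + 6.8788) / (12.6782 + 36.7273) = 15.2006 / 49.4055 = 0.30767

0.31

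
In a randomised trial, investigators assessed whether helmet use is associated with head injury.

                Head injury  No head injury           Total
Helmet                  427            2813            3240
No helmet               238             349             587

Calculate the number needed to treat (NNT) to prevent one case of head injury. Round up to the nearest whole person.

4

Risk in treated group = 427/3240 = 0.13179; risk in control = 238/587 = 0.40545.
Absolute risk reduction = 0.40545 − 0.13179 = 0.27366
NNT = 1 / ARR = 1 / 0.27366 = 3.654 → round up → 4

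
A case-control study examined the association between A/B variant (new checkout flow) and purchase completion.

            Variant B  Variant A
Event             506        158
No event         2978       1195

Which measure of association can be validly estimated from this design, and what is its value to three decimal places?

1.285

Reading the table with exposure as columns: a = 506 (Variant B, case), b = 2978 (Variant B, non-case), c = 158 (Variant A, case), d = 1195.
This is a case-control study: participants were sampled on outcome status, so risks in the source population cannot be estimated directly — relative risk is not valid here. The odds ratio is the appropriate measure.
OR = (a·d)/(b·c) = (506 × 1195) / (2978 × 158) = 604670 / 470524 = 1.28510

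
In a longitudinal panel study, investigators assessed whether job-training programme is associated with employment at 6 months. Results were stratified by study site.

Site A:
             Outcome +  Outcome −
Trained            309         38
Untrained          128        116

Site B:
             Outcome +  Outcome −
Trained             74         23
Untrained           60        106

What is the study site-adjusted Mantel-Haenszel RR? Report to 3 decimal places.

1.791

RR_MH = Σ(aᵢ·n₀ᵢ/nᵢ) / Σ(cᵢ·n₁ᵢ/nᵢ), with n₁ᵢ = aᵢ+bᵢ (exposed), n₀ᵢ = cᵢ+dᵢ (unexposed), nᵢ = n₁ᵢ+n₀ᵢ.
Stratum 1 (Site A): n₁ = 347, n₀ = 244, n = 591; a·n₀/n = 309·244/591 = 127.5736; c·n₁/n = 128·347/591 = 75.1540
Stratum 2 (Site B): n₁ = 97, n₀ = 166, n = 263; a·n₀/n = 74·166/263 = 46.7072; c·n₁/n = 60·97/263 = 22.1293
RR_MH = (127.5736 + 46.7072) / (75.1540 + 22.1293) = 174.2808 / 97.2833 = 1.79148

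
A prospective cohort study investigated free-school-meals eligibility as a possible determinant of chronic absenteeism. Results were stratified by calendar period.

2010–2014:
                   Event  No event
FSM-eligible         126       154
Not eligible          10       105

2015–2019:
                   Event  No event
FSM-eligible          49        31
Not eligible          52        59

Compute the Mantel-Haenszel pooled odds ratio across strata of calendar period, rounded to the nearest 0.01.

OR_MH = Σ(aᵢdᵢ/nᵢ) / Σ(bᵢcᵢ/nᵢ), where nᵢ is the stratum total.
Stratum 1 (2010–2014): n = 395; a·d/n = 126·105/395 = 33.4937; b·c/n = 154·10/395 = 3.8987
Stratum 2 (2015–2019): n = 191; a·d/n = 49·59/191 = 15.1361; b·c/n = 31·52/191 = 8.4398
OR_MH = (33.4937 + 15.1361) / (3.8987 + 8.4398) = 48.6298 / 12.3385 = 3.94130

3.94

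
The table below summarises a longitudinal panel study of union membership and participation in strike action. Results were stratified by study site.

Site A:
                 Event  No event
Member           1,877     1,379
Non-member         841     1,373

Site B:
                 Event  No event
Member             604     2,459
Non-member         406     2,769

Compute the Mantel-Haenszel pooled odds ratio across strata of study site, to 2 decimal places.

1.99

OR_MH = Σ(aᵢdᵢ/nᵢ) / Σ(bᵢcᵢ/nᵢ), where nᵢ is the stratum total.
Stratum 1 (Site A): n = 5470; a·d/n = 1877·1373/5470 = 471.1373; b·c/n = 1379·841/5470 = 212.0181
Stratum 2 (Site B): n = 6238; a·d/n = 604·2769/6238 = 268.1109; b·c/n = 2459·406/6238 = 160.0439
OR_MH = (471.1373 + 268.1109) / (212.0181 + 160.0439) = 739.2482 / 372.0620 = 1.98690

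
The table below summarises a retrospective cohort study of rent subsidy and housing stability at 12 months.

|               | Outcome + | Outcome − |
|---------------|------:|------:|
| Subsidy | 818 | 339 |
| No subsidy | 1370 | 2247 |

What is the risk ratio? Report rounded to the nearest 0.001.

1.867

Cells: a = 818, b = 339, c = 1370, d = 2247.
Risk in exposed = 818/1157 = 0.70700; risk in unexposed = 1370/3617 = 0.37877.
RR = 0.70700 / 0.37877 = 1.86659
The risk among the exposed is 1.87 times that among the unexposed.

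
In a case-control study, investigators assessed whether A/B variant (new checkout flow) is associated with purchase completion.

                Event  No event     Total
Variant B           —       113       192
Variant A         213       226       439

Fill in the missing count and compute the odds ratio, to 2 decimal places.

0.74

The missing cell is in the exposed row: 192 − 113 = 79.
So a = 79, b = 113, c = 213, d = 226.
OR = (a·d)/(b·c) = (79 × 226) / (113 × 213) = 17854 / 24069 = 0.74178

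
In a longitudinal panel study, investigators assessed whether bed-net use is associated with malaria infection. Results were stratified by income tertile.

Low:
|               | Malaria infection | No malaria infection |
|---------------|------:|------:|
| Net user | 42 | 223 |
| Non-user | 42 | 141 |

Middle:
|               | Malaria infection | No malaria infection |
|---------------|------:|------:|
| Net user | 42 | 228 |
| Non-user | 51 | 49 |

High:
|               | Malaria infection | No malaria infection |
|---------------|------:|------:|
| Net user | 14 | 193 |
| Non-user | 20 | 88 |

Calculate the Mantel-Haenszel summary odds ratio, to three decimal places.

0.351

OR_MH = Σ(aᵢdᵢ/nᵢ) / Σ(bᵢcᵢ/nᵢ), where nᵢ is the stratum total.
Stratum 1 (Low): n = 448; a·d/n = 42·141/448 = 13.2188; b·c/n = 223·42/448 = 20.9062
Stratum 2 (Middle): n = 370; a·d/n = 42·49/370 = 5.5622; b·c/n = 228·51/370 = 31.4270
Stratum 3 (High): n = 315; a·d/n = 14·88/315 = 3.9111; b·c/n = 193·20/315 = 12.2540
OR_MH = (13.2188 + 5.5622 + 3.9111) / (20.9062 + 31.4270 + 12.2540) = 22.6920 / 64.5872 = 0.35134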